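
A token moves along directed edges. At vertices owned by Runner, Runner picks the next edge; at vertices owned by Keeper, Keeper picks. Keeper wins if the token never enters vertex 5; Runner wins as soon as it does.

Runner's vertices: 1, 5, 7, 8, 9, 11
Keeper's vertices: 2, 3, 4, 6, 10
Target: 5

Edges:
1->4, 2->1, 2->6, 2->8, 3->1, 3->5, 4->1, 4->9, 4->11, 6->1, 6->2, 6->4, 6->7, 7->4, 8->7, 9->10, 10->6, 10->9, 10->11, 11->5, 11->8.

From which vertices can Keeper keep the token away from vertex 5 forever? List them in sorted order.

1, 2, 3, 4, 6, 7, 8, 9, 10

A0 = {5}
A1: add {11} — 11 (Runner) has 11→5.
A2 = A1; e.g. 1 (Runner) has no edge into A1. Fixed point.
Runner's attractor = {5, 11}; Keeper avoids the target exactly from the complement.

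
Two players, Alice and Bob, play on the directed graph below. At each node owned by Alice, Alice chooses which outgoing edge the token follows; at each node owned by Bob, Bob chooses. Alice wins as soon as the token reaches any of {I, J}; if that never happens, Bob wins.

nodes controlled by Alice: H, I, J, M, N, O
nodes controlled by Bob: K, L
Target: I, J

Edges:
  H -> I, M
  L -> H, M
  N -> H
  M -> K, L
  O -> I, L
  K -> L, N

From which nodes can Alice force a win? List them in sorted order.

A0 = {I, J}
A1: add {H, O} — H (Alice) has H→I; O (Alice) has O→I.
A2: add {N} — N (Alice) has N→H.
A3 = A2; e.g. K (Bob) can still go to L. Fixed point.
Alice's winning region = {H, I, J, N, O}.

H, I, J, N, O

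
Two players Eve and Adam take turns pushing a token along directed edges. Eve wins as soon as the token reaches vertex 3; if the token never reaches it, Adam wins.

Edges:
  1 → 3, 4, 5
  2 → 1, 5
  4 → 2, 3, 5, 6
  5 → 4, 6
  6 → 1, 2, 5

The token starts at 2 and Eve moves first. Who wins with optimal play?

Adam

Track states (vertex, player-to-move).
A0 = {(3,Eve), (3,Adam)}
A1: add {(1,Eve), (4,Eve)}.
A2 = A1; e.g. (1,Adam) stays out. (2,Eve) never enters ⇒ Adam avoids the target.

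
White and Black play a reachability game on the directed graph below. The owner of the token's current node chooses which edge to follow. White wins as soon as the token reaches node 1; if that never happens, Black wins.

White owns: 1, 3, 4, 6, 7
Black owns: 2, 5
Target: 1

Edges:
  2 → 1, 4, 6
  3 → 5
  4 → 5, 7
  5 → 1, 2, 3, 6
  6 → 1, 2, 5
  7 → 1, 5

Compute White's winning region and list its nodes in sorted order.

A0 = {1}
A1: add {6, 7} — 6 (White) has 6→1; 7 (White) has 7→1.
A2: add {4} — 4 (White) has 4→7.
A3: add {2} — 2 (Black): all of {1, 4, 6} already in.
A4 = A3; e.g. 3 (White) has no edge into A3. Fixed point.
White's winning region = {1, 2, 4, 6, 7}.

1, 2, 4, 6, 7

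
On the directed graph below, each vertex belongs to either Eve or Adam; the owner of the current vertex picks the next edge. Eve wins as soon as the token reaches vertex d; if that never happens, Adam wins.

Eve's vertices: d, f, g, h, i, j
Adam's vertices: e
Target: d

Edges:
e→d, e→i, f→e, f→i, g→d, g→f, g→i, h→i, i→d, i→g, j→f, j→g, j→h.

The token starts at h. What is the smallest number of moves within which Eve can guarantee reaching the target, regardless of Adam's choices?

A0 = {d}
A1: add {g, i} — g (Eve) has g→d; i (Eve) has i→d.
A2: add {e, f, h, j} — e (Adam): all of {d, i} already in; f (Eve) has f→i; h (Eve) has h→i; j (Eve) has j→g.
A2 = all vertices. Fixed point.
h enters the attractor at level 2, so Eve can force the target in 2 moves from there.

2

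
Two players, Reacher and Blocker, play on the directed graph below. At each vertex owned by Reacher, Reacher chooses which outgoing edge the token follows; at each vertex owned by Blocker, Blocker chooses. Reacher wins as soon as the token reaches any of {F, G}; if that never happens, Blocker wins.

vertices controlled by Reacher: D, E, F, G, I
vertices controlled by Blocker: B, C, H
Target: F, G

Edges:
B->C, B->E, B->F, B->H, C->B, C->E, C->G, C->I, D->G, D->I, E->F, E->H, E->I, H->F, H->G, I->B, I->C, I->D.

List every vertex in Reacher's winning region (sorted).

D, E, F, G, H, I

A0 = {F, G}
A1: add {D, E, H} — D (Reacher) has D→G; E (Reacher) has E→F; H (Blocker): all of {F, G} already in.
A2: add {I} — I (Reacher) has I→D.
A3 = A2; e.g. B (Blocker) can still go to C. Fixed point.
Reacher's winning region = {D, E, F, G, H, I}.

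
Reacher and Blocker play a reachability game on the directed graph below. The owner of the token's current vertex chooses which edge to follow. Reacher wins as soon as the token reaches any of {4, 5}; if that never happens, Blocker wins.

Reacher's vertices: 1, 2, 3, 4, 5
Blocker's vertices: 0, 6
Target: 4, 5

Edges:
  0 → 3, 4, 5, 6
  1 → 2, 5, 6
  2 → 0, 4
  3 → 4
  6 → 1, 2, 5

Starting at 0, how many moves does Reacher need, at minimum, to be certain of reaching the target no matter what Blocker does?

A0 = {4, 5}
A1: add {1, 2, 3} — 1 (Reacher) has 1→5; 2 (Reacher) has 2→4; 3 (Reacher) has 3→4.
A2: add {6} — 6 (Blocker): all of {1, 2, 5} already in.
A3: add {0} — 0 (Blocker): all of {3, 4, 5, 6} already in.
A3 = all vertices. Fixed point.
0 enters the attractor at level 3, so Reacher can force the target in 3 moves from there.

3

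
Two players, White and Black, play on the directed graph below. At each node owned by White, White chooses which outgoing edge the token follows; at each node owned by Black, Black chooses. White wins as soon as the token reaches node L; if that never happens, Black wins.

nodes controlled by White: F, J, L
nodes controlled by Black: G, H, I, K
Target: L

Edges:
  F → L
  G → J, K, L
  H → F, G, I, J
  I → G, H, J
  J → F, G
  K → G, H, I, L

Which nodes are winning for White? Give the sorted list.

A0 = {L}
A1: add {F} — F (White) has F→L.
A2: add {J} — J (White) has J→F.
A3 = A2; e.g. G (Black) can still go to K. Fixed point.
White's winning region = {F, J, L}.

F, J, L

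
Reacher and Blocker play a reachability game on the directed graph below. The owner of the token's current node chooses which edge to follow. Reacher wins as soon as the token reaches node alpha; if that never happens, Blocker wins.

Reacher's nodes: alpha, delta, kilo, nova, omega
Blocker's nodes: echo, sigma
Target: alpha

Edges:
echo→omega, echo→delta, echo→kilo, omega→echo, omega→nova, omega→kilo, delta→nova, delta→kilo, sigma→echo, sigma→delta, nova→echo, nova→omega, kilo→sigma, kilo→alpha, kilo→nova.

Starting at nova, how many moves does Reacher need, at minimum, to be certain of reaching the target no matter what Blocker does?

3

A0 = {alpha}
A1: add {kilo} — kilo (Reacher) has kilo→alpha.
A2: add {delta, omega} — omega (Reacher) has omega→kilo; delta (Reacher) has delta→kilo.
A3: add {echo, nova} — echo (Blocker): all of {omega, delta, kilo} already in; nova (Reacher) has nova→omega.
nova enters the attractor at level 3, so Reacher can force the target in 3 moves from there.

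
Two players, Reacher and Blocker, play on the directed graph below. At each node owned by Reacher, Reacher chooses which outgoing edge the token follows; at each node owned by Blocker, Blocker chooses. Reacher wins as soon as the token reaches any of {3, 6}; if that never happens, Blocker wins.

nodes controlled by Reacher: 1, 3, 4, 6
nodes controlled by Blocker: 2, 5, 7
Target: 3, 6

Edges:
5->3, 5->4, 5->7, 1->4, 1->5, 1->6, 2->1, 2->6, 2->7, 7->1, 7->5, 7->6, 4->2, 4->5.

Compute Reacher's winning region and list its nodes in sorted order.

1, 3, 6

A0 = {3, 6}
A1: add {1} — 1 (Reacher) has 1→6.
A2 = A1; e.g. 2 (Blocker) can still go to 7. Fixed point.
Reacher's winning region = {1, 3, 6}.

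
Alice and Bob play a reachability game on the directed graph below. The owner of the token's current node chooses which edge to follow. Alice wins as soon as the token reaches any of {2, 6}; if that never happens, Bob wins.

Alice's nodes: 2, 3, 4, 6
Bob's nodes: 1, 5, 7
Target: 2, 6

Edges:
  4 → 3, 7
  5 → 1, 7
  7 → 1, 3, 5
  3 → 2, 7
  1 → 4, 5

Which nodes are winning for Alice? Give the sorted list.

2, 3, 4, 6

A0 = {2, 6}
A1: add {3} — 3 (Alice) has 3→2.
A2: add {4} — 4 (Alice) has 4→3.
A3 = A2; e.g. 1 (Bob) can still go to 5. Fixed point.
Alice's winning region = {2, 3, 4, 6}.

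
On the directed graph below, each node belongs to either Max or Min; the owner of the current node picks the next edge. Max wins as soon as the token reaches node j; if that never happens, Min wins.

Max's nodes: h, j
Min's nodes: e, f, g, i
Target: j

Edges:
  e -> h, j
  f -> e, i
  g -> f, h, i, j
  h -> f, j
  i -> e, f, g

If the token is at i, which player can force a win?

Min

A0 = {j}
A1: add {h} — h (Max) has h→j.
A2: add {e} — e (Min): all of {h, j} already in.
A3 = A2; e.g. f (Min) can still go to i. Fixed point.
i never enters the attractor, so Min can avoid the target forever.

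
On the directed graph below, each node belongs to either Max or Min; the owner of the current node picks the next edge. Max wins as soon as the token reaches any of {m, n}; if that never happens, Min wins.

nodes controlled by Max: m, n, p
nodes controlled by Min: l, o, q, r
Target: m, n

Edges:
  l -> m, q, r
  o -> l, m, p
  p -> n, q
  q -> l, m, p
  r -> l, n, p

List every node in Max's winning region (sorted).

A0 = {m, n}
A1: add {p} — p (Max) has p→n.
A2 = A1; e.g. l (Min) can still go to q. Fixed point.
Max's winning region = {m, n, p}.

m, n, p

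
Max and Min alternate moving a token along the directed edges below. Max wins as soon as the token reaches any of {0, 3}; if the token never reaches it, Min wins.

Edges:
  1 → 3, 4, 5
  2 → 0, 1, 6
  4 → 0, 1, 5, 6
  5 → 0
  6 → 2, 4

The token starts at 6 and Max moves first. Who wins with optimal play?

Min

Track states (vertex, player-to-move).
A0 = {(0,Max), (0,Min), (3,Max), (3,Min)}
A1: add {(1,Max), (2,Max), (4,Max), (5,Max), (5,Min)}.
A2: add {(1,Min), (6,Min)}.
A3 = A2; e.g. (2,Min) stays out. (6,Max) never enters ⇒ Min avoids the target.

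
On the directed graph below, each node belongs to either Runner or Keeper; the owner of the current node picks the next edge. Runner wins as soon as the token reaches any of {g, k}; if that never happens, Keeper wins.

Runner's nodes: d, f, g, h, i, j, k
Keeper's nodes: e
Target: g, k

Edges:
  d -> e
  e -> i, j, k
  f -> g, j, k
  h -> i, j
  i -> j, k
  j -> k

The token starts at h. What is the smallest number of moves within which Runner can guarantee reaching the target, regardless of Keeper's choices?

A0 = {g, k}
A1: add {f, i, j} — f (Runner) has f→g; i (Runner) has i→k; j (Runner) has j→k.
A2: add {e, h} — e (Keeper): all of {i, j, k} already in; h (Runner) has h→i.
h enters the attractor at level 2, so Runner can force the target in 2 moves from there.

2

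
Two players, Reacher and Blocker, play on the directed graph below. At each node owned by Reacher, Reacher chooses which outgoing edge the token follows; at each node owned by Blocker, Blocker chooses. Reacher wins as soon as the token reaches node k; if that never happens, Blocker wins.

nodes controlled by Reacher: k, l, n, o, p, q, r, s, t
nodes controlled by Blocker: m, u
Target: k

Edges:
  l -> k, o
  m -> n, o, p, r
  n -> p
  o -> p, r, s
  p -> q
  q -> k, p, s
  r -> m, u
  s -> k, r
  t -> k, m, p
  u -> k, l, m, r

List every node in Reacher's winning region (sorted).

k, l, n, o, p, q, s, t

A0 = {k}
A1: add {l, q, s, t} — l (Reacher) has l→k; q (Reacher) has q→k; s (Reacher) has s→k; t (Reacher) has t→k.
A2: add {o, p} — o (Reacher) has o→s; p (Reacher) has p→q.
A3: add {n} — n (Reacher) has n→p.
A4 = A3; e.g. m (Blocker) can still go to r. Fixed point.
Reacher's winning region = {k, l, n, o, p, q, s, t}.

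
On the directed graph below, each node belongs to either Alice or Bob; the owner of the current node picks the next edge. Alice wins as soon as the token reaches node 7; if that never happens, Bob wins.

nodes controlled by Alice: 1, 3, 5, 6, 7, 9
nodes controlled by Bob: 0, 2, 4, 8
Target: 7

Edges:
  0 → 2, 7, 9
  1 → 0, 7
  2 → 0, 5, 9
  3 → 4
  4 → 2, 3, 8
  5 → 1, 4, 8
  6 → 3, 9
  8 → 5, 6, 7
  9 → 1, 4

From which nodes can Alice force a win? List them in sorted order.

A0 = {7}
A1: add {1} — 1 (Alice) has 1→7.
A2: add {5, 9} — 5 (Alice) has 5→1; 9 (Alice) has 9→1.
A3: add {6} — 6 (Alice) has 6→9.
A4: add {8} — 8 (Bob): all of {5, 6, 7} already in.
A5 = A4; e.g. 0 (Bob) can still go to 2. Fixed point.
Alice's winning region = {1, 5, 6, 7, 8, 9}.

1, 5, 6, 7, 8, 9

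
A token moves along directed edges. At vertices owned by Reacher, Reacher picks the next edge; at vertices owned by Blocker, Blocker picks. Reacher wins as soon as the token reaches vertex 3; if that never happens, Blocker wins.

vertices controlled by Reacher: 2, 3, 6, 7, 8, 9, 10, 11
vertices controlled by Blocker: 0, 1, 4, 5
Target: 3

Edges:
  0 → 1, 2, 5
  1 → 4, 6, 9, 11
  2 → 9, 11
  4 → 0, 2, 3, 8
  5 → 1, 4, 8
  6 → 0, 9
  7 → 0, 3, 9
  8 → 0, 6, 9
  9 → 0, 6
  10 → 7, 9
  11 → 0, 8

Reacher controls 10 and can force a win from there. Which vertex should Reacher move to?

7

A0 = {3}
A1: add {7} — 7 (Reacher) has 7→3.
A2: add {10} — 10 (Reacher) has 10→7.
A3 = A2; e.g. 0 (Blocker) can still go to 1. Fixed point.
From 10, successor 7 is in the attractor (rank 1); the other successor 9 is not.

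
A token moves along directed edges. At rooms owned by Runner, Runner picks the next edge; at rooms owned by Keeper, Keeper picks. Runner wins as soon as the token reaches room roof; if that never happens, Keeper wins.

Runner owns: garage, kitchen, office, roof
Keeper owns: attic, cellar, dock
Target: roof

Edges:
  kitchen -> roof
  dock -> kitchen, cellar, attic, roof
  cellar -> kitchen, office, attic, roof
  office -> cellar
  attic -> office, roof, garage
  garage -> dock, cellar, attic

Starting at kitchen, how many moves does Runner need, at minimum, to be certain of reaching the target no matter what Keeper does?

A0 = {roof}
A1: add {kitchen} — kitchen (Runner) has kitchen→roof.
A2 = A1; e.g. dock (Keeper) can still go to cellar. Fixed point.
kitchen enters the attractor at level 1, so Runner can force the target in 1 move from there.

1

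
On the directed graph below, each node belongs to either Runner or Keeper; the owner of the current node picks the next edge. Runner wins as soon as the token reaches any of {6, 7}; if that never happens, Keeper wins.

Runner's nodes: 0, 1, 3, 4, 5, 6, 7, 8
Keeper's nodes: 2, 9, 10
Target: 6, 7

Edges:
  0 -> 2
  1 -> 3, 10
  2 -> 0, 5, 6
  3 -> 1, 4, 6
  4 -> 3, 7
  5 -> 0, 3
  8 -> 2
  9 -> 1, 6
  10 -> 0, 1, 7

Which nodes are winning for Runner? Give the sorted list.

1, 3, 4, 5, 6, 7, 9

A0 = {6, 7}
A1: add {3, 4} — 3 (Runner) has 3→6; 4 (Runner) has 4→7.
A2: add {1, 5} — 1 (Runner) has 1→3; 5 (Runner) has 5→3.
A3: add {9} — 9 (Keeper): all of {1, 6} already in.
A4 = A3; e.g. 0 (Runner) has no edge into A3. Fixed point.
Runner's winning region = {1, 3, 4, 5, 6, 7, 9}.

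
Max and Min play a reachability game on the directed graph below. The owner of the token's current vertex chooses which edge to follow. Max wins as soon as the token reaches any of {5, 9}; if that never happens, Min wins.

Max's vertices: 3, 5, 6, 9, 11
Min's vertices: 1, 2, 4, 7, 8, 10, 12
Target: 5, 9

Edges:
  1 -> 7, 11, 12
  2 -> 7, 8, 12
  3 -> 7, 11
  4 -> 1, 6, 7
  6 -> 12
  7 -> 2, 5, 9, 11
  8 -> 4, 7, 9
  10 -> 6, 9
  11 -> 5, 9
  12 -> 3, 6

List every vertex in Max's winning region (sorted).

3, 5, 9, 11

A0 = {5, 9}
A1: add {11} — 11 (Max) has 11→5.
A2: add {3} — 3 (Max) has 3→11.
A3 = A2; e.g. 1 (Min) can still go to 7. Fixed point.
Max's winning region = {3, 5, 9, 11}.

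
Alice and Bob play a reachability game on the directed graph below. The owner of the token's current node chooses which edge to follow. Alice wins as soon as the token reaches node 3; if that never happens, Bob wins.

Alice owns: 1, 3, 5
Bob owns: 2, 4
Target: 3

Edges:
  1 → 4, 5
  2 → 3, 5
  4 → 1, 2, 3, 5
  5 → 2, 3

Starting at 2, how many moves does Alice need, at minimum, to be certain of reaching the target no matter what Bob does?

2

A0 = {3}
A1: add {5} — 5 (Alice) has 5→3.
A2: add {1, 2} — 1 (Alice) has 1→5; 2 (Bob): all of {3, 5} already in.
2 enters the attractor at level 2, so Alice can force the target in 2 moves from there.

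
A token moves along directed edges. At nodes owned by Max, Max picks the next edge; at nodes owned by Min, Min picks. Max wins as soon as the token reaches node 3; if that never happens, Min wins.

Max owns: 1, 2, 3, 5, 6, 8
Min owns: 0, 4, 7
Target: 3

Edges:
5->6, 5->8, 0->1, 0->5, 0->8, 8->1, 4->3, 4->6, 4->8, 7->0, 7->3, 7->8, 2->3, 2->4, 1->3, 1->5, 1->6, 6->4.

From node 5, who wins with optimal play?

A0 = {3}
A1: add {1, 2} — 1 (Max) has 1→3; 2 (Max) has 2→3.
A2: add {8} — 8 (Max) has 8→1.
A3: add {5} — 5 (Max) has 5→8.
5 ∈ A3, so Max can force the target.

Max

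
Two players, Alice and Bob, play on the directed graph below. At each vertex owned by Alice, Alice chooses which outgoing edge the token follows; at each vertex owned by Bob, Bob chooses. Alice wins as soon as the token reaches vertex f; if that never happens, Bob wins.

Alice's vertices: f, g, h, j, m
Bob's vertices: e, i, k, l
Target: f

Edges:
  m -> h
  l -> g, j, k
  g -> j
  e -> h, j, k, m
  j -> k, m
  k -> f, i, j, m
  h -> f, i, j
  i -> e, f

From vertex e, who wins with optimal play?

Bob

A0 = {f}
A1: add {h} — h (Alice) has h→f.
A2: add {m} — m (Alice) has m→h.
A3: add {j} — j (Alice) has j→m.
A4: add {g} — g (Alice) has g→j.
A5 = A4; e.g. e (Bob) can still go to k. Fixed point.
e never enters the attractor, so Bob can avoid the target forever.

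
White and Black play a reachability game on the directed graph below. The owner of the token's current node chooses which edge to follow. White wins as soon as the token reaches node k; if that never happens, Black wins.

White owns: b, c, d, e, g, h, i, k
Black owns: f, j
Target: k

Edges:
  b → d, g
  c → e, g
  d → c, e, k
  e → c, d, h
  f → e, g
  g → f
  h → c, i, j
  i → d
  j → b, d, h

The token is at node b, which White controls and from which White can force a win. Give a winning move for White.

A0 = {k}
A1: add {d} — d (White) has d→k.
A2: add {b, e, i} — b (White) has b→d; e (White) has e→d; i (White) has i→d.
A3: add {c, h} — c (White) has c→e; h (White) has h→i.
A4: add {j} — j (Black): all of {b, d, h} already in.
A5 = A4; e.g. f (Black) can still go to g. Fixed point.
From b, successor d is in the attractor (rank 1); the other successor g is not.

d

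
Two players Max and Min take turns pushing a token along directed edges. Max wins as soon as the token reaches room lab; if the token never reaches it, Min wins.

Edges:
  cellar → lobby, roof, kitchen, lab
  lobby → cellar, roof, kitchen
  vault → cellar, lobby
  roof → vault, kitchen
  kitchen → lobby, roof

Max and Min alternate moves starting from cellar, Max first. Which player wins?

Track states (vertex, player-to-move).
A0 = {(lab,Max), (lab,Min)}
A1: add {(cellar,Max)}.
(cellar,Max) ∈ A1 ⇒ Max forces the target.

Max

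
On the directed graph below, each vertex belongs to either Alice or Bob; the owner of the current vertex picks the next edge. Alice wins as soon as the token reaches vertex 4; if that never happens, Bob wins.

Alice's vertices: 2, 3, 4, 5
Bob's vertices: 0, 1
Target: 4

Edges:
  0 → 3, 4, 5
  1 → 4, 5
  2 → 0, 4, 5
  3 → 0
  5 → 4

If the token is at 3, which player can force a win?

A0 = {4}
A1: add {2, 5} — 2 (Alice) has 2→4; 5 (Alice) has 5→4.
A2: add {1} — 1 (Bob): all of {4, 5} already in.
A3 = A2; e.g. 0 (Bob) can still go to 3. Fixed point.
3 never enters the attractor, so Bob can avoid the target forever.

Bob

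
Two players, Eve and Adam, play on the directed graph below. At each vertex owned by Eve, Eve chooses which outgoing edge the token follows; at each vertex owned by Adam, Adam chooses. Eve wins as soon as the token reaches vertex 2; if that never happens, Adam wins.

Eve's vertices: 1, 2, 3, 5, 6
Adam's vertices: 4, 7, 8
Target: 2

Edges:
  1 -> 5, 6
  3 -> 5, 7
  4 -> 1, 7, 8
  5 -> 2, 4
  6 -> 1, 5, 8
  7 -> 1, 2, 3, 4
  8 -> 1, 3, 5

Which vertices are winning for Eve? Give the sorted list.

1, 2, 3, 5, 6, 8

A0 = {2}
A1: add {5} — 5 (Eve) has 5→2.
A2: add {1, 3, 6} — 1 (Eve) has 1→5; 3 (Eve) has 3→5; 6 (Eve) has 6→5.
A3: add {8} — 8 (Adam): all of {1, 3, 5} already in.
A4 = A3; e.g. 4 (Adam) can still go to 7. Fixed point.
Eve's winning region = {1, 2, 3, 5, 6, 8}.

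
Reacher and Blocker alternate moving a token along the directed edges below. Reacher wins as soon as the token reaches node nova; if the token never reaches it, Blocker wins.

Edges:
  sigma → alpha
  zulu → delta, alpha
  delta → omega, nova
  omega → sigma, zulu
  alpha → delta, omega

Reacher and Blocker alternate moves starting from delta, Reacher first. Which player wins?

Reacher

Track states (vertex, player-to-move).
A0 = {(nova,Reacher), (nova,Blocker)}
A1: add {(delta,Reacher)}.
(delta,Reacher) ∈ A1 ⇒ Reacher forces the target.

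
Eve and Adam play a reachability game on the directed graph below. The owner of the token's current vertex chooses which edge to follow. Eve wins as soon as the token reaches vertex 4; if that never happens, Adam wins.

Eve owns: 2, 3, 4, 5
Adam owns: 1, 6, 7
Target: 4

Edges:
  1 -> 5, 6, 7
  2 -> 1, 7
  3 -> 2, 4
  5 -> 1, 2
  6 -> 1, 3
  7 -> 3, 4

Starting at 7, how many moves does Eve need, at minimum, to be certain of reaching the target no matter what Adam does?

2

A0 = {4}
A1: add {3} — 3 (Eve) has 3→4.
A2: add {7} — 7 (Adam): all of {3, 4} already in.
7 enters the attractor at level 2, so Eve can force the target in 2 moves from there.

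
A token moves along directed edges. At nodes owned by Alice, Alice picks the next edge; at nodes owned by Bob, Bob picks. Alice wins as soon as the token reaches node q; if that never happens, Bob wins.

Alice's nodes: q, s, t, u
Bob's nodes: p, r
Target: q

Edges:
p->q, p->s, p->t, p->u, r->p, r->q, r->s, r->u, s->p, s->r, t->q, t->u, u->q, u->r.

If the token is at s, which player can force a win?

A0 = {q}
A1: add {t, u} — t (Alice) has t→q; u (Alice) has u→q.
A2 = A1; e.g. p (Bob) can still go to s. Fixed point.
s never enters the attractor, so Bob can avoid the target forever.

Bob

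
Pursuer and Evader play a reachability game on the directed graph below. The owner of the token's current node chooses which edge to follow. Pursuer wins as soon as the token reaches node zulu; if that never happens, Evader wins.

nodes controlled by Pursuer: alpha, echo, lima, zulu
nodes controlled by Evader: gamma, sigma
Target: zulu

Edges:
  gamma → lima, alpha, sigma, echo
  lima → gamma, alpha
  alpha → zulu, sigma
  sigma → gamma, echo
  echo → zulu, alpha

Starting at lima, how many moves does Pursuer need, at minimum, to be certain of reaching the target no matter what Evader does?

2

A0 = {zulu}
A1: add {alpha, echo} — alpha (Pursuer) has alpha→zulu; echo (Pursuer) has echo→zulu.
A2: add {lima} — lima (Pursuer) has lima→alpha.
A3 = A2; e.g. gamma (Evader) can still go to sigma. Fixed point.
lima enters the attractor at level 2, so Pursuer can force the target in 2 moves from there.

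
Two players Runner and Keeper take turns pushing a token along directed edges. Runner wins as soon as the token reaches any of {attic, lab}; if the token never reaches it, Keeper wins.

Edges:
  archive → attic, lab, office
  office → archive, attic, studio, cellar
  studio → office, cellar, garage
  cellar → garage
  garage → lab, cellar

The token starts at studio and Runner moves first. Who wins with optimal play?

Track states (vertex, player-to-move).
A0 = {(attic,Runner), (attic,Keeper), (lab,Runner), (lab,Keeper)}
A1: add {(archive,Runner), (office,Runner), (garage,Runner)}.
A2: add {(archive,Keeper), (cellar,Keeper)}.
A3: add {(studio,Runner)}.
(studio,Runner) ∈ A3 ⇒ Runner forces the target.

Runner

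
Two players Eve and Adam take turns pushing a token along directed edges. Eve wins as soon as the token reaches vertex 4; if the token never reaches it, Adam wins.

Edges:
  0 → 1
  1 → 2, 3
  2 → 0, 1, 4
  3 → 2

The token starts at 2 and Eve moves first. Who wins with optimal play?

Eve

Track states (vertex, player-to-move).
A0 = {(4,Eve), (4,Adam)}
A1: add {(2,Eve)}.
(2,Eve) ∈ A1 ⇒ Eve forces the target.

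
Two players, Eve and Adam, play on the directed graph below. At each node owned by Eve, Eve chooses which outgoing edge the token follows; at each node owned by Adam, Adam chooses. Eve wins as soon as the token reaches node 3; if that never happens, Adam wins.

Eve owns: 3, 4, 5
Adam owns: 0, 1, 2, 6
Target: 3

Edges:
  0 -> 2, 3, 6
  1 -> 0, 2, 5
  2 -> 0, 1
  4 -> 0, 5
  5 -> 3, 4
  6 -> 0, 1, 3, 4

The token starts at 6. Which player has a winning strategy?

A0 = {3}
A1: add {5} — 5 (Eve) has 5→3.
A2: add {4} — 4 (Eve) has 4→5.
A3 = A2; e.g. 0 (Adam) can still go to 2. Fixed point.
6 never enters the attractor, so Adam can avoid the target forever.

Adam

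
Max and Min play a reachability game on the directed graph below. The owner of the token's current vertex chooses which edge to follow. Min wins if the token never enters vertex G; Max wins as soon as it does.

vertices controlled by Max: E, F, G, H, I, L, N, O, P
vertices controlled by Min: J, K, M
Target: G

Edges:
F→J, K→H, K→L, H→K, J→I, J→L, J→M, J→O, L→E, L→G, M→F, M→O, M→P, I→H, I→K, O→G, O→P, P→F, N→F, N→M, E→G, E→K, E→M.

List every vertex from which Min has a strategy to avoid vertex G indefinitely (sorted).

A0 = {G}
A1: add {E, L, O} — E (Max) has E→G; L (Max) has L→G; O (Max) has O→G.
A2 = A1; e.g. F (Max) has no edge into A1. Fixed point.
Max's attractor = {E, G, L, O}; Min avoids the target exactly from the complement.

F, H, I, J, K, M, N, P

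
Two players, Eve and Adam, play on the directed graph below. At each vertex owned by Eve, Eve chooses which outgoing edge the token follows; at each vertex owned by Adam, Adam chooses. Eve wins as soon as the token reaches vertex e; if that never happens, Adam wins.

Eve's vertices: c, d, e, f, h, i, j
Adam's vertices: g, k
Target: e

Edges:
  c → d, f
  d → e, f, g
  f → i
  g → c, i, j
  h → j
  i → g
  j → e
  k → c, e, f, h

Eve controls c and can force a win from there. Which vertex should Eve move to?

A0 = {e}
A1: add {d, j} — d (Eve) has d→e; j (Eve) has j→e.
A2: add {c, h} — c (Eve) has c→d; h (Eve) has h→j.
A3 = A2; e.g. f (Eve) has no edge into A2. Fixed point.
From c, successor d is in the attractor (rank 1); the other successor f is not.

d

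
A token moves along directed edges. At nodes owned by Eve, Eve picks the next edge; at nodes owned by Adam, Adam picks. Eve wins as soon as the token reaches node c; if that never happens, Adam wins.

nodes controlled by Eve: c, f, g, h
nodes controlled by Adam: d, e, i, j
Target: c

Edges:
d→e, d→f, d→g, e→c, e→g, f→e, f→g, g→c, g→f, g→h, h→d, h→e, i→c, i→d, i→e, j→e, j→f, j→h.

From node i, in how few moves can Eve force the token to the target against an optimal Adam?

A0 = {c}
A1: add {g} — g (Eve) has g→c.
A2: add {e, f} — e (Adam): all of {c, g} already in; f (Eve) has f→g.
A3: add {d, h} — d (Adam): all of {e, f, g} already in; h (Eve) has h→e.
A4: add {i, j} — i (Adam): all of {c, d, e} already in; j (Adam): all of {e, f, h} already in.
A4 = all vertices. Fixed point.
i enters the attractor at level 4, so Eve can force the target in 4 moves from there.

4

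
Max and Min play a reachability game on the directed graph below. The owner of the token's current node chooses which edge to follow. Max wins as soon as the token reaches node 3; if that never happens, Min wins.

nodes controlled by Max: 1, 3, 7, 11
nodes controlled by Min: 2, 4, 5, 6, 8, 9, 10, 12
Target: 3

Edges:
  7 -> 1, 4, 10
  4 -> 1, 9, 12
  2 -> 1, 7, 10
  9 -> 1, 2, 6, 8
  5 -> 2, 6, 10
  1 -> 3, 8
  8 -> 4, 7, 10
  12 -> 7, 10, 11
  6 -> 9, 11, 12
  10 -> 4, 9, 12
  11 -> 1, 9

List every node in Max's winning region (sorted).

A0 = {3}
A1: add {1} — 1 (Max) has 1→3.
A2: add {7, 11} — 7 (Max) has 7→1; 11 (Max) has 11→1.
A3 = A2; e.g. 2 (Min) can still go to 10. Fixed point.
Max's winning region = {1, 3, 7, 11}.

1, 3, 7, 11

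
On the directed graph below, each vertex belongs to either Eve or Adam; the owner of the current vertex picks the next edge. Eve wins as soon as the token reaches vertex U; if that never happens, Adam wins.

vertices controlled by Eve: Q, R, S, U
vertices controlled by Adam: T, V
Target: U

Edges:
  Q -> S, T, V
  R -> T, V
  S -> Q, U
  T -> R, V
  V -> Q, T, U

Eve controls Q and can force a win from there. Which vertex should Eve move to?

S

A0 = {U}
A1: add {S} — S (Eve) has S→U.
A2: add {Q} — Q (Eve) has Q→S.
A3 = A2; e.g. R (Eve) has no edge into A2. Fixed point.
From Q, successor S is in the attractor (rank 1); the other successors T, V are not.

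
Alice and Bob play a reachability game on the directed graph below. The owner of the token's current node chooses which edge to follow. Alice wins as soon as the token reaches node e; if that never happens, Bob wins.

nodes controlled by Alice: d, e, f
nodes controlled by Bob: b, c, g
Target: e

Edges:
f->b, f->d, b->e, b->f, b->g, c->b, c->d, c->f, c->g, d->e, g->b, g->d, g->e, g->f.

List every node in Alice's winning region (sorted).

A0 = {e}
A1: add {d} — d (Alice) has d→e.
A2: add {f} — f (Alice) has f→d.
A3 = A2; e.g. b (Bob) can still go to g. Fixed point.
Alice's winning region = {d, e, f}.

d, e, f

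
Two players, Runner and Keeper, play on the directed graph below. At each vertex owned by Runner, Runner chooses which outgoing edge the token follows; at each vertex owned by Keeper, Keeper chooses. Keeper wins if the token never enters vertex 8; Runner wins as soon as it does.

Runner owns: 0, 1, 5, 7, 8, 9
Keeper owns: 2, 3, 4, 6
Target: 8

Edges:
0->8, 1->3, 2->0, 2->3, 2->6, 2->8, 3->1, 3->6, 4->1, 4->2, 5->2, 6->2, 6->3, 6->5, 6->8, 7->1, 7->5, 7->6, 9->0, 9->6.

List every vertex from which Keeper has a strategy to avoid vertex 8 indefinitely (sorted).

A0 = {8}
A1: add {0} — 0 (Runner) has 0→8.
A2: add {9} — 9 (Runner) has 9→0.
A3 = A2; e.g. 1 (Runner) has no edge into A2. Fixed point.
Runner's attractor = {0, 8, 9}; Keeper avoids the target exactly from the complement.

1, 2, 3, 4, 5, 6, 7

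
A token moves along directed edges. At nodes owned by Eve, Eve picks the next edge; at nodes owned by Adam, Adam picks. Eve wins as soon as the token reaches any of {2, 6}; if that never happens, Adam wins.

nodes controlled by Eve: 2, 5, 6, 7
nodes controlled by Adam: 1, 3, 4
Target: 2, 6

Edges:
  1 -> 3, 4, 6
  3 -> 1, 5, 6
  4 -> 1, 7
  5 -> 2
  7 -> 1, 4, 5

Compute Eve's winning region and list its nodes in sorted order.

2, 5, 6, 7

A0 = {2, 6}
A1: add {5} — 5 (Eve) has 5→2.
A2: add {7} — 7 (Eve) has 7→5.
A3 = A2; e.g. 1 (Adam) can still go to 3. Fixed point.
Eve's winning region = {2, 5, 6, 7}.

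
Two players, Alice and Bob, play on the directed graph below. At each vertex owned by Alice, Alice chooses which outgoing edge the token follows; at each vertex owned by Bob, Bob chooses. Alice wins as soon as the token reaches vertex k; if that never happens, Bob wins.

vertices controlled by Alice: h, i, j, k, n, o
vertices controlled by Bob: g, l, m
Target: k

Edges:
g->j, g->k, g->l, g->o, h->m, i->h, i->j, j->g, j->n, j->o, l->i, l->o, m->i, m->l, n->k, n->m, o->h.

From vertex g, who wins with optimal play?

Bob

A0 = {k}
A1: add {n} — n (Alice) has n→k.
A2: add {j} — j (Alice) has j→n.
A3: add {i} — i (Alice) has i→j.
A4 = A3; e.g. g (Bob) can still go to l. Fixed point.
g never enters the attractor, so Bob can avoid the target forever.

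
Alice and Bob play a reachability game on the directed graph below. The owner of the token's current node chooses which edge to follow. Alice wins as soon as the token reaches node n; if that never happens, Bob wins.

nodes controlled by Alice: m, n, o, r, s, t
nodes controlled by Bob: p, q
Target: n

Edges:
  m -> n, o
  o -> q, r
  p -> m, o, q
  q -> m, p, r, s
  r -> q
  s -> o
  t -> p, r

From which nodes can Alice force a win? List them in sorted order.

A0 = {n}
A1: add {m} — m (Alice) has m→n.
A2 = A1; e.g. o (Alice) has no edge into A1. Fixed point.
Alice's winning region = {m, n}.

m, n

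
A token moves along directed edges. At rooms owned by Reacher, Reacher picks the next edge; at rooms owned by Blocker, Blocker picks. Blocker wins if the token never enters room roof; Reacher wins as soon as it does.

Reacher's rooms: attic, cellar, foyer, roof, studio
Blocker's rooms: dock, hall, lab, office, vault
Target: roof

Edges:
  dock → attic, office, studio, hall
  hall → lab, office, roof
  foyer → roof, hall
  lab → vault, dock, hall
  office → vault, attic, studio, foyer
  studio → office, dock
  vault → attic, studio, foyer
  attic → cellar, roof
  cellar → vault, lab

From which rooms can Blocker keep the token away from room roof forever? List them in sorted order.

cellar, dock, hall, lab, office, studio, vault

A0 = {roof}
A1: add {attic, foyer} — attic (Reacher) has attic→roof; foyer (Reacher) has foyer→roof.
A2 = A1; e.g. vault (Blocker) can still go to studio. Fixed point.
Reacher's attractor = {attic, foyer, roof}; Blocker avoids the target exactly from the complement.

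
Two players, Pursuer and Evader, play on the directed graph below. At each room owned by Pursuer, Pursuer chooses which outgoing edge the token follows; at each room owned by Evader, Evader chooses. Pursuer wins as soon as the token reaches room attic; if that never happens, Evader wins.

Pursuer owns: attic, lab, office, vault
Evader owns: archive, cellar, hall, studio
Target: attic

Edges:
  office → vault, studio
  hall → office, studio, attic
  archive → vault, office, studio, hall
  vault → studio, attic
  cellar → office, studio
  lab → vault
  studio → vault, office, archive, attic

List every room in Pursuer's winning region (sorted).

attic, lab, office, vault

A0 = {attic}
A1: add {vault} — vault (Pursuer) has vault→attic.
A2: add {lab, office} — office (Pursuer) has office→vault; lab (Pursuer) has lab→vault.
A3 = A2; e.g. studio (Evader) can still go to archive. Fixed point.
Pursuer's winning region = {attic, lab, office, vault}.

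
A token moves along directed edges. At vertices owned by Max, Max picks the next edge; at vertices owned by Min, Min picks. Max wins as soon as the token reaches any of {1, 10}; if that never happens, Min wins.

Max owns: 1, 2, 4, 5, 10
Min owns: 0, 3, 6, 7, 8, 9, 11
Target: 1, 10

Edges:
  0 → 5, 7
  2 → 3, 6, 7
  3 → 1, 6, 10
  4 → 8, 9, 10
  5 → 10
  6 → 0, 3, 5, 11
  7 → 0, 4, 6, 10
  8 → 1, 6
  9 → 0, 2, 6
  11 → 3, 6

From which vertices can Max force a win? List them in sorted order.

A0 = {1, 10}
A1: add {4, 5} — 4 (Max) has 4→10; 5 (Max) has 5→10.
A2 = A1; e.g. 0 (Min) can still go to 7. Fixed point.
Max's winning region = {1, 4, 5, 10}.

1, 4, 5, 10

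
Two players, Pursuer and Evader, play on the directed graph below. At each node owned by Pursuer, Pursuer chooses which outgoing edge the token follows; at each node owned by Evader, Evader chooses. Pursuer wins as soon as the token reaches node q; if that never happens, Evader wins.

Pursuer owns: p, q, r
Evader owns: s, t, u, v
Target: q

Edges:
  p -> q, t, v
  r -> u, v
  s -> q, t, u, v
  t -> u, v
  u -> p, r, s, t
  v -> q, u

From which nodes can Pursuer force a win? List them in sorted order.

A0 = {q}
A1: add {p} — p (Pursuer) has p→q.
A2 = A1; e.g. r (Pursuer) has no edge into A1. Fixed point.
Pursuer's winning region = {p, q}.

p, q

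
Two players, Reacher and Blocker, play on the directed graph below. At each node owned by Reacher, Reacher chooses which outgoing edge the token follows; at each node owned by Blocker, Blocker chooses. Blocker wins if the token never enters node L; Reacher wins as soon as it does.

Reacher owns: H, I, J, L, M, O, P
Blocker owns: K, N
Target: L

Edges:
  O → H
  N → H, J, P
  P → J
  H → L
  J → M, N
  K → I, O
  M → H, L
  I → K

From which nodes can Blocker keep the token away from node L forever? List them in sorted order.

I, K

A0 = {L}
A1: add {H, M} — H (Reacher) has H→L; M (Reacher) has M→L.
A2: add {J, O} — J (Reacher) has J→M; O (Reacher) has O→H.
A3: add {P} — P (Reacher) has P→J.
A4: add {N} — N (Blocker): all of {H, J, P} already in.
A5 = A4; e.g. I (Reacher) has no edge into A4. Fixed point.
Reacher's attractor = {H, J, L, M, N, O, P}; Blocker avoids the target exactly from the complement.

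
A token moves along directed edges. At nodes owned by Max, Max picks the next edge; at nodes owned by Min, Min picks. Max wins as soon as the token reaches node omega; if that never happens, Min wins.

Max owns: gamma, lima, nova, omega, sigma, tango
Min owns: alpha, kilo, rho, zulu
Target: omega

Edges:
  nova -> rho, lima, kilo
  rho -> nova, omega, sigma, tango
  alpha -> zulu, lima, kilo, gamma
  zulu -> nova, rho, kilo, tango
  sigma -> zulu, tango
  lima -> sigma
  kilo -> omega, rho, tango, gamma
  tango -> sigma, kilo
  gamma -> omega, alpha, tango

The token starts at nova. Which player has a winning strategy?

Min

A0 = {omega}
A1: add {gamma} — gamma (Max) has gamma→omega.
A2 = A1; e.g. nova (Max) has no edge into A1. Fixed point.
nova never enters the attractor, so Min can avoid the target forever.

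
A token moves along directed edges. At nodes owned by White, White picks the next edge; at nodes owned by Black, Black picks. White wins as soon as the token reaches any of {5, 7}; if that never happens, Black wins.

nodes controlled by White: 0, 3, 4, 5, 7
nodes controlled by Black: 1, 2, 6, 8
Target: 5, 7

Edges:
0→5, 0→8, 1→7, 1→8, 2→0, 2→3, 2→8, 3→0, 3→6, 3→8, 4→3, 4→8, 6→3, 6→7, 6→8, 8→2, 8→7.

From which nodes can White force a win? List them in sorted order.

0, 3, 4, 5, 7

A0 = {5, 7}
A1: add {0} — 0 (White) has 0→5.
A2: add {3} — 3 (White) has 3→0.
A3: add {4} — 4 (White) has 4→3.
A4 = A3; e.g. 1 (Black) can still go to 8. Fixed point.
White's winning region = {0, 3, 4, 5, 7}.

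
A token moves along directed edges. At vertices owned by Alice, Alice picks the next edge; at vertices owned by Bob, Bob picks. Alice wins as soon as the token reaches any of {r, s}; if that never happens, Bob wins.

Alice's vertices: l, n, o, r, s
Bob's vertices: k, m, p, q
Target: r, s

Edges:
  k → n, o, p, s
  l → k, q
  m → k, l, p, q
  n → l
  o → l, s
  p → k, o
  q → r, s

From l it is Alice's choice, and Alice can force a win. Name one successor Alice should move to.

q

A0 = {r, s}
A1: add {o, q} — o (Alice) has o→s; q (Bob): all of {r, s} already in.
A2: add {l} — l (Alice) has l→q.
A3: add {n} — n (Alice) has n→l.
A4 = A3; e.g. k (Bob) can still go to p. Fixed point.
From l, successor q is in the attractor (rank 1); the other successor k is not.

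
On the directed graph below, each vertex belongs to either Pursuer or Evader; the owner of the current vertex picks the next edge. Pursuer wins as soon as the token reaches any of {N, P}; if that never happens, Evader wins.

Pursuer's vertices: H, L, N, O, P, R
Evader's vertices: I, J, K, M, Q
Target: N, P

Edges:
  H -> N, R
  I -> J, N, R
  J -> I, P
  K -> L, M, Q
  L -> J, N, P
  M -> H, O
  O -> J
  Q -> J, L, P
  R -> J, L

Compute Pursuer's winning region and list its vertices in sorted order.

A0 = {N, P}
A1: add {H, L} — H (Pursuer) has H→N; L (Pursuer) has L→N.
A2: add {R} — R (Pursuer) has R→L.
A3 = A2; e.g. I (Evader) can still go to J. Fixed point.
Pursuer's winning region = {H, L, N, P, R}.

H, L, N, P, R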